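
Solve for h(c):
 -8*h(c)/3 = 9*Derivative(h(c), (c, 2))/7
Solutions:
 h(c) = C1*sin(2*sqrt(42)*c/9) + C2*cos(2*sqrt(42)*c/9)


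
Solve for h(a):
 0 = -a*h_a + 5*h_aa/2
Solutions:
 h(a) = C1 + C2*erfi(sqrt(5)*a/5)


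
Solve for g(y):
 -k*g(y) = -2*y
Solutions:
 g(y) = 2*y/k


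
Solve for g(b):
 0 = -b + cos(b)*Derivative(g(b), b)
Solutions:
 g(b) = C1 + Integral(b/cos(b), b)


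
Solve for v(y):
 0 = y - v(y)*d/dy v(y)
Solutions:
 v(y) = -sqrt(C1 + y^2)
 v(y) = sqrt(C1 + y^2)


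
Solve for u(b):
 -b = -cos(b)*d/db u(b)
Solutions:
 u(b) = C1 + Integral(b/cos(b), b)


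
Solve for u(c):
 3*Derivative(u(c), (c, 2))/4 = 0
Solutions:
 u(c) = C1 + C2*c


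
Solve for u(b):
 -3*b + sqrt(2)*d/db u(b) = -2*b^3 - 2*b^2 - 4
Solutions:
 u(b) = C1 - sqrt(2)*b^4/4 - sqrt(2)*b^3/3 + 3*sqrt(2)*b^2/4 - 2*sqrt(2)*b


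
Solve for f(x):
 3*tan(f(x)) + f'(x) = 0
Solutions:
 f(x) = pi - asin(C1*exp(-3*x))
 f(x) = asin(C1*exp(-3*x))


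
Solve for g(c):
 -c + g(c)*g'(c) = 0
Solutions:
 g(c) = -sqrt(C1 + c^2)
 g(c) = sqrt(C1 + c^2)


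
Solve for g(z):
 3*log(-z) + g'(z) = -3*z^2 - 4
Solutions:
 g(z) = C1 - z^3 - 3*z*log(-z) - z


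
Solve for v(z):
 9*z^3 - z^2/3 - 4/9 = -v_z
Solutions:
 v(z) = C1 - 9*z^4/4 + z^3/9 + 4*z/9


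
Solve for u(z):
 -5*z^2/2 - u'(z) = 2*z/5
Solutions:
 u(z) = C1 - 5*z^3/6 - z^2/5


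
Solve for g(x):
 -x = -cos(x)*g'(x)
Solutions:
 g(x) = C1 + Integral(x/cos(x), x)


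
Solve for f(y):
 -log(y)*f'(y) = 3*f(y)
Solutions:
 f(y) = C1*exp(-3*li(y))


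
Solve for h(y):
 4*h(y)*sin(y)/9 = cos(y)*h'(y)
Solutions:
 h(y) = C1/cos(y)^(4/9)


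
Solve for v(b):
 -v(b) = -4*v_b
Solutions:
 v(b) = C1*exp(b/4)


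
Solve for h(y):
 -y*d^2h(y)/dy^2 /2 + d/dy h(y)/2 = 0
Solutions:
 h(y) = C1 + C2*y^2


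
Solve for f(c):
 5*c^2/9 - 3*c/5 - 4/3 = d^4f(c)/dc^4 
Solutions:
 f(c) = C1 + C2*c + C3*c^2 + C4*c^3 + c^6/648 - c^5/200 - c^4/18


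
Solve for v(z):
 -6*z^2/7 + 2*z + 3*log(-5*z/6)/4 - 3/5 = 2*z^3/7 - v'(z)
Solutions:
 v(z) = C1 + z^4/14 + 2*z^3/7 - z^2 - 3*z*log(-z)/4 + 3*z*(-5*log(5) + 5*log(6) + 9)/20


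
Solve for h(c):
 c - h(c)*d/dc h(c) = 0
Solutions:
 h(c) = -sqrt(C1 + c^2)
 h(c) = sqrt(C1 + c^2)


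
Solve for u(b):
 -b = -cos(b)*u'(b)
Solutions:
 u(b) = C1 + Integral(b/cos(b), b)


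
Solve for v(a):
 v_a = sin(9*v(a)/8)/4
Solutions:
 -a/4 + 4*log(cos(9*v(a)/8) - 1)/9 - 4*log(cos(9*v(a)/8) + 1)/9 = C1


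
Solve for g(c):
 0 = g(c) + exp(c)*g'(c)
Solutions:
 g(c) = C1*exp(exp(-c))


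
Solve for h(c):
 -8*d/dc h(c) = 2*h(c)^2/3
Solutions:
 h(c) = 12/(C1 + c)


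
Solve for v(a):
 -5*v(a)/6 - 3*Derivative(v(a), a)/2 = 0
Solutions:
 v(a) = C1*exp(-5*a/9)


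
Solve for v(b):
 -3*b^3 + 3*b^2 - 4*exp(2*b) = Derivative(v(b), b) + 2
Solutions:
 v(b) = C1 - 3*b^4/4 + b^3 - 2*b - 2*exp(2*b)


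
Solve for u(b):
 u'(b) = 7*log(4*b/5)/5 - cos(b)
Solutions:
 u(b) = C1 + 7*b*log(b)/5 - 7*b*log(5)/5 - 7*b/5 + 14*b*log(2)/5 - sin(b)


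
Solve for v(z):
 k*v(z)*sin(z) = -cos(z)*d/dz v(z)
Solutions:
 v(z) = C1*exp(k*log(cos(z)))


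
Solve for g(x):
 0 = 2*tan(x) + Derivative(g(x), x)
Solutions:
 g(x) = C1 + 2*log(cos(x))


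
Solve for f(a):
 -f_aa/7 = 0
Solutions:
 f(a) = C1 + C2*a


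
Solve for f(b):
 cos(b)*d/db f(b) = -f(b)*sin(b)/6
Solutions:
 f(b) = C1*cos(b)^(1/6)


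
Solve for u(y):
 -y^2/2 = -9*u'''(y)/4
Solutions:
 u(y) = C1 + C2*y + C3*y^2 + y^5/270


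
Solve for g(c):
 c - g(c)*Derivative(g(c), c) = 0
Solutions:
 g(c) = -sqrt(C1 + c^2)
 g(c) = sqrt(C1 + c^2)


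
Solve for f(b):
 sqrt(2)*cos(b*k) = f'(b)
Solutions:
 f(b) = C1 + sqrt(2)*sin(b*k)/k


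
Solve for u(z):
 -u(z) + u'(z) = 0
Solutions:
 u(z) = C1*exp(z)


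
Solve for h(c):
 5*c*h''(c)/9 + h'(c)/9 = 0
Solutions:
 h(c) = C1 + C2*c^(4/5)


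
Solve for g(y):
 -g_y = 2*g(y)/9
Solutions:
 g(y) = C1*exp(-2*y/9)


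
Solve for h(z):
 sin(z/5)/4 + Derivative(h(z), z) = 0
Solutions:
 h(z) = C1 + 5*cos(z/5)/4


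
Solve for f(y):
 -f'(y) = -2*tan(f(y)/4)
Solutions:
 f(y) = -4*asin(C1*exp(y/2)) + 4*pi
 f(y) = 4*asin(C1*exp(y/2))


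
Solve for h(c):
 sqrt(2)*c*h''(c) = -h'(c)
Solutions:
 h(c) = C1 + C2*c^(1 - sqrt(2)/2)


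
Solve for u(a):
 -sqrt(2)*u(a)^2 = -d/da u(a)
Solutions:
 u(a) = -1/(C1 + sqrt(2)*a)


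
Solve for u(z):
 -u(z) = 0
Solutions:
 u(z) = 0


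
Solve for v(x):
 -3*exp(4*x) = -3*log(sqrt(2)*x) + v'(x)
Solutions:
 v(x) = C1 + 3*x*log(x) + x*(-3 + 3*log(2)/2) - 3*exp(4*x)/4


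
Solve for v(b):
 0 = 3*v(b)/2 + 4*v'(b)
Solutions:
 v(b) = C1*exp(-3*b/8)


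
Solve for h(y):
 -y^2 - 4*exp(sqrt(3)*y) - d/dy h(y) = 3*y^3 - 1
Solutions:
 h(y) = C1 - 3*y^4/4 - y^3/3 + y - 4*sqrt(3)*exp(sqrt(3)*y)/3


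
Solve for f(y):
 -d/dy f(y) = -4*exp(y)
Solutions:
 f(y) = C1 + 4*exp(y)


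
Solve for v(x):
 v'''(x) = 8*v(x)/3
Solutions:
 v(x) = C3*exp(2*3^(2/3)*x/3) + (C1*sin(3^(1/6)*x) + C2*cos(3^(1/6)*x))*exp(-3^(2/3)*x/3)


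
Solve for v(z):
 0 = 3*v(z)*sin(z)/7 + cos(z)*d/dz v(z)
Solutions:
 v(z) = C1*cos(z)^(3/7)


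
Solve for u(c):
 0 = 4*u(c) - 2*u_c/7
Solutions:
 u(c) = C1*exp(14*c)


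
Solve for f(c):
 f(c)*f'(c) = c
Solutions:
 f(c) = -sqrt(C1 + c^2)
 f(c) = sqrt(C1 + c^2)


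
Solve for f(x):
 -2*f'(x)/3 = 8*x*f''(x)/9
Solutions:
 f(x) = C1 + C2*x^(1/4)


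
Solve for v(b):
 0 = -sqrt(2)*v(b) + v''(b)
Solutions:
 v(b) = C1*exp(-2^(1/4)*b) + C2*exp(2^(1/4)*b)


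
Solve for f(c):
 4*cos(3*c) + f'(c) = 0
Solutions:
 f(c) = C1 - 4*sin(3*c)/3


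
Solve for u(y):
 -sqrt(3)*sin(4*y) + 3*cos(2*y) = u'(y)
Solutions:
 u(y) = C1 + 3*sin(2*y)/2 + sqrt(3)*cos(4*y)/4


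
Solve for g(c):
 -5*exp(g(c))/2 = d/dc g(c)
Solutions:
 g(c) = log(1/(C1 + 5*c)) + log(2)


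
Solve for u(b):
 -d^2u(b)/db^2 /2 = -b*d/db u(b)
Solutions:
 u(b) = C1 + C2*erfi(b)


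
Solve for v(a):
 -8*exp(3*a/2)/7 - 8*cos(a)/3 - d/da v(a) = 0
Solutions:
 v(a) = C1 - 16*exp(3*a/2)/21 - 8*sin(a)/3


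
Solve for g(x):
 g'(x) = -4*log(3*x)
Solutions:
 g(x) = C1 - 4*x*log(x) - x*log(81) + 4*x


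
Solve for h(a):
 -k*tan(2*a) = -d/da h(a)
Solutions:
 h(a) = C1 - k*log(cos(2*a))/2


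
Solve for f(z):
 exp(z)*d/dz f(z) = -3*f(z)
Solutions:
 f(z) = C1*exp(3*exp(-z))


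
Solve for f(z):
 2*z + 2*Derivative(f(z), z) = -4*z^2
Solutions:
 f(z) = C1 - 2*z^3/3 - z^2/2


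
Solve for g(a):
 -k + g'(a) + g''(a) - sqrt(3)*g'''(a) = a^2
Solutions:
 g(a) = C1 + C2*exp(sqrt(3)*a*(1 - sqrt(1 + 4*sqrt(3)))/6) + C3*exp(sqrt(3)*a*(1 + sqrt(1 + 4*sqrt(3)))/6) + a^3/3 - a^2 + a*k + 2*a + 2*sqrt(3)*a


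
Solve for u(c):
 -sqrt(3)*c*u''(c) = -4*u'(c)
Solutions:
 u(c) = C1 + C2*c^(1 + 4*sqrt(3)/3)


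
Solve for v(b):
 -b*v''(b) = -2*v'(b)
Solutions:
 v(b) = C1 + C2*b^3


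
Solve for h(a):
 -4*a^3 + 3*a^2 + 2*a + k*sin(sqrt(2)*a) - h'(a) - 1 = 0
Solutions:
 h(a) = C1 - a^4 + a^3 + a^2 - a - sqrt(2)*k*cos(sqrt(2)*a)/2


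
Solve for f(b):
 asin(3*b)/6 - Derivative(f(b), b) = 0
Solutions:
 f(b) = C1 + b*asin(3*b)/6 + sqrt(1 - 9*b^2)/18


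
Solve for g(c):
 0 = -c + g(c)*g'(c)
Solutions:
 g(c) = -sqrt(C1 + c^2)
 g(c) = sqrt(C1 + c^2)


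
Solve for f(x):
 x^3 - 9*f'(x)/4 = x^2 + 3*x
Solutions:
 f(x) = C1 + x^4/9 - 4*x^3/27 - 2*x^2/3


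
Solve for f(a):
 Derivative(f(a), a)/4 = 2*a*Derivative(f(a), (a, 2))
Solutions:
 f(a) = C1 + C2*a^(9/8)


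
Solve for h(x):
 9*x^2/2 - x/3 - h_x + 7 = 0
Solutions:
 h(x) = C1 + 3*x^3/2 - x^2/6 + 7*x


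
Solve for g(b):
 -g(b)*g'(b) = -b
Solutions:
 g(b) = -sqrt(C1 + b^2)
 g(b) = sqrt(C1 + b^2)


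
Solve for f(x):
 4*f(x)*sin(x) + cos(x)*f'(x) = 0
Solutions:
 f(x) = C1*cos(x)^4


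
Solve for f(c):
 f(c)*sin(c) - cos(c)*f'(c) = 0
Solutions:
 f(c) = C1/cos(c)


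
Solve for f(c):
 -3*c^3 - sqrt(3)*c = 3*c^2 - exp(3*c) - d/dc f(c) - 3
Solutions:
 f(c) = C1 + 3*c^4/4 + c^3 + sqrt(3)*c^2/2 - 3*c - exp(3*c)/3


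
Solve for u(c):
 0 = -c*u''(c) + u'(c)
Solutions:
 u(c) = C1 + C2*c^2


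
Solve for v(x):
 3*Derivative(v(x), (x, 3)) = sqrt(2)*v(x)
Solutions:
 v(x) = C3*exp(2^(1/6)*3^(2/3)*x/3) + (C1*sin(6^(1/6)*x/2) + C2*cos(6^(1/6)*x/2))*exp(-2^(1/6)*3^(2/3)*x/6)


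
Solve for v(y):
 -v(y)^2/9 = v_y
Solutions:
 v(y) = 9/(C1 + y)


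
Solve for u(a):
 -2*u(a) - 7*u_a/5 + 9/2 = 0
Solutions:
 u(a) = C1*exp(-10*a/7) + 9/4


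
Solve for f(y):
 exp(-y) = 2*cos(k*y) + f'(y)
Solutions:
 f(y) = C1 - exp(-y) - 2*sin(k*y)/k


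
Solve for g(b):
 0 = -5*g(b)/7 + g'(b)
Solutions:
 g(b) = C1*exp(5*b/7)


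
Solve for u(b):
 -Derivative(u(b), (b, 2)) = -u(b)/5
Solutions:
 u(b) = C1*exp(-sqrt(5)*b/5) + C2*exp(sqrt(5)*b/5)


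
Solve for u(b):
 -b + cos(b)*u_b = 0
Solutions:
 u(b) = C1 + Integral(b/cos(b), b)


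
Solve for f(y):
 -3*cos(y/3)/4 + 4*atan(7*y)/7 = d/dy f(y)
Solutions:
 f(y) = C1 + 4*y*atan(7*y)/7 - 2*log(49*y^2 + 1)/49 - 9*sin(y/3)/4


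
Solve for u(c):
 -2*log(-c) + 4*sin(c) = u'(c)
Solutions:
 u(c) = C1 - 2*c*log(-c) + 2*c - 4*cos(c)


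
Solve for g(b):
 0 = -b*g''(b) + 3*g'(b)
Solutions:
 g(b) = C1 + C2*b^4


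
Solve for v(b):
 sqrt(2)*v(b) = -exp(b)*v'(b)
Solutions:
 v(b) = C1*exp(sqrt(2)*exp(-b))


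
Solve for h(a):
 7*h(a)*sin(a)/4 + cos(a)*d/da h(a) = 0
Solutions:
 h(a) = C1*cos(a)^(7/4)


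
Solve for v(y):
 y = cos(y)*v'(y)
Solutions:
 v(y) = C1 + Integral(y/cos(y), y)


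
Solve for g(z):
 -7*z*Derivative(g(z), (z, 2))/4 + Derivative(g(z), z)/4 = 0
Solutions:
 g(z) = C1 + C2*z^(8/7)


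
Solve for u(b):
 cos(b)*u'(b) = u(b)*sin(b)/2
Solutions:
 u(b) = C1/sqrt(cos(b))


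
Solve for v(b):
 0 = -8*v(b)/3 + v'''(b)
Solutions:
 v(b) = C3*exp(2*3^(2/3)*b/3) + (C1*sin(3^(1/6)*b) + C2*cos(3^(1/6)*b))*exp(-3^(2/3)*b/3)


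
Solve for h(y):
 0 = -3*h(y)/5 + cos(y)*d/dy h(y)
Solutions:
 h(y) = C1*(sin(y) + 1)^(3/10)/(sin(y) - 1)^(3/10)


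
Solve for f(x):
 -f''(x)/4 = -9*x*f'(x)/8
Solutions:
 f(x) = C1 + C2*erfi(3*x/2)


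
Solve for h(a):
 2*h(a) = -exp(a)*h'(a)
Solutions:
 h(a) = C1*exp(2*exp(-a))


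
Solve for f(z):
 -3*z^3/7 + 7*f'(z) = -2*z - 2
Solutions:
 f(z) = C1 + 3*z^4/196 - z^2/7 - 2*z/7


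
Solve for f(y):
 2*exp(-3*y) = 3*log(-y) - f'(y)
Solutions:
 f(y) = C1 + 3*y*log(-y) - 3*y + 2*exp(-3*y)/3


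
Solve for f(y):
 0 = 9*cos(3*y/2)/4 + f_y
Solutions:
 f(y) = C1 - 3*sin(3*y/2)/2


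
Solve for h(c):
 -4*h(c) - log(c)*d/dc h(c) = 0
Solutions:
 h(c) = C1*exp(-4*li(c))


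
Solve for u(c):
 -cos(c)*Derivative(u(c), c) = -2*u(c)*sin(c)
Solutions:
 u(c) = C1/cos(c)^2


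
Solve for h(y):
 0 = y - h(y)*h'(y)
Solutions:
 h(y) = -sqrt(C1 + y^2)
 h(y) = sqrt(C1 + y^2)


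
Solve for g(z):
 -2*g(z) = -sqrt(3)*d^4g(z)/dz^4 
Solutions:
 g(z) = C1*exp(-2^(1/4)*3^(7/8)*z/3) + C2*exp(2^(1/4)*3^(7/8)*z/3) + C3*sin(2^(1/4)*3^(7/8)*z/3) + C4*cos(2^(1/4)*3^(7/8)*z/3)


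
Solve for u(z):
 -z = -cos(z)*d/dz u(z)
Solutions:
 u(z) = C1 + Integral(z/cos(z), z)


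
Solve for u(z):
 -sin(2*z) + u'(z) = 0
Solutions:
 u(z) = C1 - cos(2*z)/2


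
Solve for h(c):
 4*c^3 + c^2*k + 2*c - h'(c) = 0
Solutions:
 h(c) = C1 + c^4 + c^3*k/3 + c^2


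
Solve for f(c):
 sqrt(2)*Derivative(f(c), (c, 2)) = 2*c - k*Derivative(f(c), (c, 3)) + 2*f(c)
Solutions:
 f(c) = C1*exp(-c*((sqrt(((-27 + 2*sqrt(2)/k^2)^2 - 8/k^4)/k^2) - 27/k + 2*sqrt(2)/k^3)^(1/3) + sqrt(2)/k + 2/(k^2*(sqrt(((-27 + 2*sqrt(2)/k^2)^2 - 8/k^4)/k^2) - 27/k + 2*sqrt(2)/k^3)^(1/3)))/3) + C2*exp(c*((sqrt(((-27 + 2*sqrt(2)/k^2)^2 - 8/k^4)/k^2) - 27/k + 2*sqrt(2)/k^3)^(1/3) - sqrt(3)*I*(sqrt(((-27 + 2*sqrt(2)/k^2)^2 - 8/k^4)/k^2) - 27/k + 2*sqrt(2)/k^3)^(1/3) - 2*sqrt(2)/k - 8/(k^2*(-1 + sqrt(3)*I)*(sqrt(((-27 + 2*sqrt(2)/k^2)^2 - 8/k^4)/k^2) - 27/k + 2*sqrt(2)/k^3)^(1/3)))/6) + C3*exp(c*((sqrt(((-27 + 2*sqrt(2)/k^2)^2 - 8/k^4)/k^2) - 27/k + 2*sqrt(2)/k^3)^(1/3) + sqrt(3)*I*(sqrt(((-27 + 2*sqrt(2)/k^2)^2 - 8/k^4)/k^2) - 27/k + 2*sqrt(2)/k^3)^(1/3) - 2*sqrt(2)/k + 8/(k^2*(1 + sqrt(3)*I)*(sqrt(((-27 + 2*sqrt(2)/k^2)^2 - 8/k^4)/k^2) - 27/k + 2*sqrt(2)/k^3)^(1/3)))/6) - c


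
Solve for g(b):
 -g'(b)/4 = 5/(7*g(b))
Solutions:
 g(b) = -sqrt(C1 - 280*b)/7
 g(b) = sqrt(C1 - 280*b)/7


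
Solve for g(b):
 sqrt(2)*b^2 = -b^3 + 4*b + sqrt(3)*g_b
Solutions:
 g(b) = C1 + sqrt(3)*b^4/12 + sqrt(6)*b^3/9 - 2*sqrt(3)*b^2/3


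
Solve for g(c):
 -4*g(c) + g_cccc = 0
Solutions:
 g(c) = C1*exp(-sqrt(2)*c) + C2*exp(sqrt(2)*c) + C3*sin(sqrt(2)*c) + C4*cos(sqrt(2)*c)


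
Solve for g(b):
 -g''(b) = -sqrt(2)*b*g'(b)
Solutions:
 g(b) = C1 + C2*erfi(2^(3/4)*b/2)


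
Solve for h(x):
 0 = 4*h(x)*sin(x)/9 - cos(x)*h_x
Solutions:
 h(x) = C1/cos(x)^(4/9)


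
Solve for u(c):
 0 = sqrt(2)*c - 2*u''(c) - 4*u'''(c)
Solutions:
 u(c) = C1 + C2*c + C3*exp(-c/2) + sqrt(2)*c^3/12 - sqrt(2)*c^2/2


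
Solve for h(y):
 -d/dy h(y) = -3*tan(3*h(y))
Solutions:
 h(y) = -asin(C1*exp(9*y))/3 + pi/3
 h(y) = asin(C1*exp(9*y))/3


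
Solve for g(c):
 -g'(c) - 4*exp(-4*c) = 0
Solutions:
 g(c) = C1 + exp(-4*c)


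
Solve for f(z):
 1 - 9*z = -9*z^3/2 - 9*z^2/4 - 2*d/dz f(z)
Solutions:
 f(z) = C1 - 9*z^4/16 - 3*z^3/8 + 9*z^2/4 - z/2


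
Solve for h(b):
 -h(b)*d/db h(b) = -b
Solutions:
 h(b) = -sqrt(C1 + b^2)
 h(b) = sqrt(C1 + b^2)


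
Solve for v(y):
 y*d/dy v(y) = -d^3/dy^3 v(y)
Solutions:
 v(y) = C1 + Integral(C2*airyai(-y) + C3*airybi(-y), y)


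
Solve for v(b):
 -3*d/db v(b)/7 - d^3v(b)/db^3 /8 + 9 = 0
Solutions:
 v(b) = C1 + C2*sin(2*sqrt(42)*b/7) + C3*cos(2*sqrt(42)*b/7) + 21*b


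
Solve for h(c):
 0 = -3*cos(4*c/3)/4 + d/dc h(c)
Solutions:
 h(c) = C1 + 9*sin(4*c/3)/16


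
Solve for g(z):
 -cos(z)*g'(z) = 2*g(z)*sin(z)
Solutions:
 g(z) = C1*cos(z)^2


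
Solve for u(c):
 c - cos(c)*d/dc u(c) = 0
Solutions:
 u(c) = C1 + Integral(c/cos(c), c)


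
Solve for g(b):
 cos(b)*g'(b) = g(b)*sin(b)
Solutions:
 g(b) = C1/cos(b)


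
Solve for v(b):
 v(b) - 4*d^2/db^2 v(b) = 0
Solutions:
 v(b) = C1*exp(-b/2) + C2*exp(b/2)


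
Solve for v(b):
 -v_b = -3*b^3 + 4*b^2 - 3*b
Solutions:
 v(b) = C1 + 3*b^4/4 - 4*b^3/3 + 3*b^2/2


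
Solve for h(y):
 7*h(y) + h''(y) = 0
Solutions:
 h(y) = C1*sin(sqrt(7)*y) + C2*cos(sqrt(7)*y)


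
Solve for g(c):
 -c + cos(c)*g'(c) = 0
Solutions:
 g(c) = C1 + Integral(c/cos(c), c)


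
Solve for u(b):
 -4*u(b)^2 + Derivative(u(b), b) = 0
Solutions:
 u(b) = -1/(C1 + 4*b)


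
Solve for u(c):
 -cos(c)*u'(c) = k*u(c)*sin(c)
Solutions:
 u(c) = C1*exp(k*log(cos(c)))


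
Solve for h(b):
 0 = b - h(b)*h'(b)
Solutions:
 h(b) = -sqrt(C1 + b^2)
 h(b) = sqrt(C1 + b^2)


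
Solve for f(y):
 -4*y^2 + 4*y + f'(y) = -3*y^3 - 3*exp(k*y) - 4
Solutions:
 f(y) = C1 - 3*y^4/4 + 4*y^3/3 - 2*y^2 - 4*y - 3*exp(k*y)/k


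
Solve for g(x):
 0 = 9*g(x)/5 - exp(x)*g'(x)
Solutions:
 g(x) = C1*exp(-9*exp(-x)/5)


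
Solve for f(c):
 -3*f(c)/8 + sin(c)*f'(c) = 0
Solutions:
 f(c) = C1*(cos(c) - 1)^(3/16)/(cos(c) + 1)^(3/16)


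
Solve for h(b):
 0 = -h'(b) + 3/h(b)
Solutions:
 h(b) = -sqrt(C1 + 6*b)
 h(b) = sqrt(C1 + 6*b)


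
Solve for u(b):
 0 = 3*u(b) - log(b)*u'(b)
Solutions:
 u(b) = C1*exp(3*li(b))


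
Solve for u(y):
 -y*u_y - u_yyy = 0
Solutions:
 u(y) = C1 + Integral(C2*airyai(-y) + C3*airybi(-y), y)


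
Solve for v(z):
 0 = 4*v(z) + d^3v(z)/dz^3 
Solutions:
 v(z) = C3*exp(-2^(2/3)*z) + (C1*sin(2^(2/3)*sqrt(3)*z/2) + C2*cos(2^(2/3)*sqrt(3)*z/2))*exp(2^(2/3)*z/2)


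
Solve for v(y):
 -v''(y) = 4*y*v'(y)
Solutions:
 v(y) = C1 + C2*erf(sqrt(2)*y)


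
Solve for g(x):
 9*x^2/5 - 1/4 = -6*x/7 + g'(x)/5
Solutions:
 g(x) = C1 + 3*x^3 + 15*x^2/7 - 5*x/4


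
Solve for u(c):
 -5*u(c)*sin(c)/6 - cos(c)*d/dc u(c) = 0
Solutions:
 u(c) = C1*cos(c)^(5/6)


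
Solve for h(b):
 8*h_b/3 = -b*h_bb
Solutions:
 h(b) = C1 + C2/b^(5/3)


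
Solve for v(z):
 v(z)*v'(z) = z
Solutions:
 v(z) = -sqrt(C1 + z^2)
 v(z) = sqrt(C1 + z^2)


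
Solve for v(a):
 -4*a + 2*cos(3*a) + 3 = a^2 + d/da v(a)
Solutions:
 v(a) = C1 - a^3/3 - 2*a^2 + 3*a + 2*sin(3*a)/3


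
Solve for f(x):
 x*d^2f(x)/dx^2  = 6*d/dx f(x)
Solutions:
 f(x) = C1 + C2*x^7


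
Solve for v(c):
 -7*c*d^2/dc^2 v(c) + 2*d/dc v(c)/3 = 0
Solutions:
 v(c) = C1 + C2*c^(23/21)


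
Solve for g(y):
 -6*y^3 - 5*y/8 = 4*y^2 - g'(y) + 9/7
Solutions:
 g(y) = C1 + 3*y^4/2 + 4*y^3/3 + 5*y^2/16 + 9*y/7


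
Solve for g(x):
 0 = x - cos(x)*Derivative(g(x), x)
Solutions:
 g(x) = C1 + Integral(x/cos(x), x)


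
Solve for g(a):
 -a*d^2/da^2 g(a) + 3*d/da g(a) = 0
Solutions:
 g(a) = C1 + C2*a^4


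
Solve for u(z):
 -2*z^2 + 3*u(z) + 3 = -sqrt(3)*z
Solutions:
 u(z) = 2*z^2/3 - sqrt(3)*z/3 - 1


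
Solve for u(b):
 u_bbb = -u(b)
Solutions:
 u(b) = C3*exp(-b) + (C1*sin(sqrt(3)*b/2) + C2*cos(sqrt(3)*b/2))*exp(b/2)


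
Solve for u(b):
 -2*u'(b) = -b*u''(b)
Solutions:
 u(b) = C1 + C2*b^3


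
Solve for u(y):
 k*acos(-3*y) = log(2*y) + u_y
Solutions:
 u(y) = C1 + k*(y*acos(-3*y) + sqrt(1 - 9*y^2)/3) - y*log(y) - y*log(2) + y


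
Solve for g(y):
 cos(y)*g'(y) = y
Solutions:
 g(y) = C1 + Integral(y/cos(y), y)


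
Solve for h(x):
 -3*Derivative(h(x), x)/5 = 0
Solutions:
 h(x) = C1


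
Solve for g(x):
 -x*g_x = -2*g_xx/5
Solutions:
 g(x) = C1 + C2*erfi(sqrt(5)*x/2)


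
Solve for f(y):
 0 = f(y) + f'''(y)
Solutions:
 f(y) = C3*exp(-y) + (C1*sin(sqrt(3)*y/2) + C2*cos(sqrt(3)*y/2))*exp(y/2)


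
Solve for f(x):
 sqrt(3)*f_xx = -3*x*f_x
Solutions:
 f(x) = C1 + C2*erf(sqrt(2)*3^(1/4)*x/2)


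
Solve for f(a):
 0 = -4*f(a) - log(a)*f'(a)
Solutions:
 f(a) = C1*exp(-4*li(a))


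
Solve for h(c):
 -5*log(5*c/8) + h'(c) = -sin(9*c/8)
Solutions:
 h(c) = C1 + 5*c*log(c) - 15*c*log(2) - 5*c + 5*c*log(5) + 8*cos(9*c/8)/9


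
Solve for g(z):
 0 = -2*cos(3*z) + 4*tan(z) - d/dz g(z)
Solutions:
 g(z) = C1 - 4*log(cos(z)) - 2*sin(3*z)/3


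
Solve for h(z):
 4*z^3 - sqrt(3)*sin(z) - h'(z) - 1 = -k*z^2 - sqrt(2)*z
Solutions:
 h(z) = C1 + k*z^3/3 + z^4 + sqrt(2)*z^2/2 - z + sqrt(3)*cos(z)


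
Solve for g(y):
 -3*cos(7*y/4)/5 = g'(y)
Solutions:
 g(y) = C1 - 12*sin(7*y/4)/35


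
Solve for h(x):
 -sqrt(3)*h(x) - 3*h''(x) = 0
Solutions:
 h(x) = C1*sin(3^(3/4)*x/3) + C2*cos(3^(3/4)*x/3)


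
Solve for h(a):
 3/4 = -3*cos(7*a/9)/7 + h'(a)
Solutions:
 h(a) = C1 + 3*a/4 + 27*sin(7*a/9)/49


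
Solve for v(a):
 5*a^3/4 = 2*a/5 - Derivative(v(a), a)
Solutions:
 v(a) = C1 - 5*a^4/16 + a^2/5


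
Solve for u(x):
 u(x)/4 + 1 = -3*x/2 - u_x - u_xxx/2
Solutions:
 u(x) = C1*exp(-6^(1/3)*x*(-(9 + sqrt(465))^(1/3) + 4*6^(1/3)/(9 + sqrt(465))^(1/3))/12)*sin(2^(1/3)*3^(1/6)*x*(2^(1/3)/(9 + sqrt(465))^(1/3) + 3^(2/3)*(9 + sqrt(465))^(1/3)/12)) + C2*exp(-6^(1/3)*x*(-(9 + sqrt(465))^(1/3) + 4*6^(1/3)/(9 + sqrt(465))^(1/3))/12)*cos(2^(1/3)*3^(1/6)*x*(2^(1/3)/(9 + sqrt(465))^(1/3) + 3^(2/3)*(9 + sqrt(465))^(1/3)/12)) + C3*exp(6^(1/3)*x*(-(9 + sqrt(465))^(1/3) + 4*6^(1/3)/(9 + sqrt(465))^(1/3))/6) - 6*x + 20


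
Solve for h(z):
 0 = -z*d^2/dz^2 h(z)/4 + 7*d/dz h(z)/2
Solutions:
 h(z) = C1 + C2*z^15


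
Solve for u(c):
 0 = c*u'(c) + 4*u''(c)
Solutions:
 u(c) = C1 + C2*erf(sqrt(2)*c/4)


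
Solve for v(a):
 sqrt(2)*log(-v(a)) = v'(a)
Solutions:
 -li(-v(a)) = C1 + sqrt(2)*a


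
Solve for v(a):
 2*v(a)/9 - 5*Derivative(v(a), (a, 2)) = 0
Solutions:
 v(a) = C1*exp(-sqrt(10)*a/15) + C2*exp(sqrt(10)*a/15)


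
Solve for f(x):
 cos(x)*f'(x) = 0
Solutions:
 f(x) = C1


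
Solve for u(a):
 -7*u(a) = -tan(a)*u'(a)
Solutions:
 u(a) = C1*sin(a)^7


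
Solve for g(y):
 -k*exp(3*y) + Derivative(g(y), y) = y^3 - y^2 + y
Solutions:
 g(y) = C1 + k*exp(3*y)/3 + y^4/4 - y^3/3 + y^2/2


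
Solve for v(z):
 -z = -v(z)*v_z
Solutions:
 v(z) = -sqrt(C1 + z^2)
 v(z) = sqrt(C1 + z^2)


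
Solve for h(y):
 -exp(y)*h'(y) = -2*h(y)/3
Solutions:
 h(y) = C1*exp(-2*exp(-y)/3)


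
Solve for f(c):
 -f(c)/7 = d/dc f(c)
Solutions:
 f(c) = C1*exp(-c/7)


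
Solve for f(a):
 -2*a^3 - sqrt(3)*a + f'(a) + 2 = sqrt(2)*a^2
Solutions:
 f(a) = C1 + a^4/2 + sqrt(2)*a^3/3 + sqrt(3)*a^2/2 - 2*a


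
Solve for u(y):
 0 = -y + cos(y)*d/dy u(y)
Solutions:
 u(y) = C1 + Integral(y/cos(y), y)


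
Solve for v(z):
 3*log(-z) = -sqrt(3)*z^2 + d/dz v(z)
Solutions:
 v(z) = C1 + sqrt(3)*z^3/3 + 3*z*log(-z) - 3*z


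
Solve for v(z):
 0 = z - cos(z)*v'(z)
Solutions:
 v(z) = C1 + Integral(z/cos(z), z)


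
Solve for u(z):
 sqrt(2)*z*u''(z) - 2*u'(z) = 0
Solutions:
 u(z) = C1 + C2*z^(1 + sqrt(2))


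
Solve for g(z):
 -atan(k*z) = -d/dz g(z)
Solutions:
 g(z) = C1 + Piecewise((z*atan(k*z) - log(k^2*z^2 + 1)/(2*k), Ne(k, 0)), (0, True))


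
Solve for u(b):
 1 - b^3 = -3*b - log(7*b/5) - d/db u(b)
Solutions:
 u(b) = C1 + b^4/4 - 3*b^2/2 - b*log(b) + b*log(5/7)


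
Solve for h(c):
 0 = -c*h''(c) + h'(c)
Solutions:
 h(c) = C1 + C2*c^2


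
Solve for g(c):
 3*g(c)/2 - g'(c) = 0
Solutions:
 g(c) = C1*exp(3*c/2)


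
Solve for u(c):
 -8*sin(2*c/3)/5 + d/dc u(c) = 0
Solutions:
 u(c) = C1 - 12*cos(2*c/3)/5


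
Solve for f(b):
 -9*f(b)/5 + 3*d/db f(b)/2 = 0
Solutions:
 f(b) = C1*exp(6*b/5)


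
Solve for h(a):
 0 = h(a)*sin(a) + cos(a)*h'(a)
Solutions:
 h(a) = C1*cos(a)


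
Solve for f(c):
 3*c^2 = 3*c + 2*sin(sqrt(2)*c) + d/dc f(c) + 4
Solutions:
 f(c) = C1 + c^3 - 3*c^2/2 - 4*c + sqrt(2)*cos(sqrt(2)*c)


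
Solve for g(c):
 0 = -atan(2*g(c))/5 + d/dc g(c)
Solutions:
 Integral(1/atan(2*_y), (_y, g(c))) = C1 + c/5


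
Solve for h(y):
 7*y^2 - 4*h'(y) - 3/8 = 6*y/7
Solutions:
 h(y) = C1 + 7*y^3/12 - 3*y^2/28 - 3*y/32


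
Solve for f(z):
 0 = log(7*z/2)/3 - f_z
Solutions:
 f(z) = C1 + z*log(z)/3 - z/3 - z*log(2)/3 + z*log(7)/3


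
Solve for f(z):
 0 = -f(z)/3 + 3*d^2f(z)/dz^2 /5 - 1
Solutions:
 f(z) = C1*exp(-sqrt(5)*z/3) + C2*exp(sqrt(5)*z/3) - 3


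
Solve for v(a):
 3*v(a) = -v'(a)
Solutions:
 v(a) = C1*exp(-3*a)


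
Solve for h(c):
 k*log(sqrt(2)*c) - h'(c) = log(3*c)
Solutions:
 h(c) = C1 + c*k*log(c) - c*k + c*k*log(2)/2 - c*log(c) - c*log(3) + c


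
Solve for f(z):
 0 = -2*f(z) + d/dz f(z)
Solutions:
 f(z) = C1*exp(2*z)


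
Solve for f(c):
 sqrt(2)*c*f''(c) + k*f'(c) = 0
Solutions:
 f(c) = C1 + c^(-sqrt(2)*re(k)/2 + 1)*(C2*sin(sqrt(2)*log(c)*Abs(im(k))/2) + C3*cos(sqrt(2)*log(c)*im(k)/2))


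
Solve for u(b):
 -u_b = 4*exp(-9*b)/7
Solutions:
 u(b) = C1 + 4*exp(-9*b)/63


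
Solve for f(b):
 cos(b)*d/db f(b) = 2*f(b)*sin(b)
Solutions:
 f(b) = C1/cos(b)^2


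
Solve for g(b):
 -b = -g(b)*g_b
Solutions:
 g(b) = -sqrt(C1 + b^2)
 g(b) = sqrt(C1 + b^2)


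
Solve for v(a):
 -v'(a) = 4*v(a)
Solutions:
 v(a) = C1*exp(-4*a)


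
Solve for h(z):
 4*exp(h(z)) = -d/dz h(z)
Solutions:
 h(z) = log(1/(C1 + 4*z))


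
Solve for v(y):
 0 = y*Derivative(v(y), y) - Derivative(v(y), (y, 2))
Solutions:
 v(y) = C1 + C2*erfi(sqrt(2)*y/2)


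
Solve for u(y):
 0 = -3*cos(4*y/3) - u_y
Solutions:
 u(y) = C1 - 9*sin(4*y/3)/4


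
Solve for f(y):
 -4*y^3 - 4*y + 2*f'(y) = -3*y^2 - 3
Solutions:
 f(y) = C1 + y^4/2 - y^3/2 + y^2 - 3*y/2


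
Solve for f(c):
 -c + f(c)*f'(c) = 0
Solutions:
 f(c) = -sqrt(C1 + c^2)
 f(c) = sqrt(C1 + c^2)


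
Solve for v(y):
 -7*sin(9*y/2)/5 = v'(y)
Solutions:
 v(y) = C1 + 14*cos(9*y/2)/45


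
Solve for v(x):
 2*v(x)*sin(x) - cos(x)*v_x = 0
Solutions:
 v(x) = C1/cos(x)^2


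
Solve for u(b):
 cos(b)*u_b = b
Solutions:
 u(b) = C1 + Integral(b/cos(b), b)


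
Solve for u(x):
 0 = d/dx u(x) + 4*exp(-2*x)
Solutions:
 u(x) = C1 + 2*exp(-2*x)


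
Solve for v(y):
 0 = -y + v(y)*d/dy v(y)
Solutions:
 v(y) = -sqrt(C1 + y^2)
 v(y) = sqrt(C1 + y^2)


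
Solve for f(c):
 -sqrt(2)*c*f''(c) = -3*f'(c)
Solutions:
 f(c) = C1 + C2*c^(1 + 3*sqrt(2)/2)


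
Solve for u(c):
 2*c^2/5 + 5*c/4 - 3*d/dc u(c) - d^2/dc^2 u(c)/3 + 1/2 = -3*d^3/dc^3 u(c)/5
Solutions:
 u(c) = C1 + C2*exp(c*(5 - sqrt(1645))/18) + C3*exp(c*(5 + sqrt(1645))/18) + 2*c^3/45 + 209*c^2/1080 + 4301*c/24300


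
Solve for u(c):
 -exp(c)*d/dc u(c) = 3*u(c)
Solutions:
 u(c) = C1*exp(3*exp(-c))


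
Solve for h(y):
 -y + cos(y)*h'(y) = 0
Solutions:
 h(y) = C1 + Integral(y/cos(y), y)


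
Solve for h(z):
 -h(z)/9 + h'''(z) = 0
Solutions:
 h(z) = C3*exp(3^(1/3)*z/3) + (C1*sin(3^(5/6)*z/6) + C2*cos(3^(5/6)*z/6))*exp(-3^(1/3)*z/6)


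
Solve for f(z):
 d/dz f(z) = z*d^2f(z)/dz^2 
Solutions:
 f(z) = C1 + C2*z^2


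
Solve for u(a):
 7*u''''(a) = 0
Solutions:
 u(a) = C1 + C2*a + C3*a^2 + C4*a^3


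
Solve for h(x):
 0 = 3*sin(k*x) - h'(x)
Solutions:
 h(x) = C1 - 3*cos(k*x)/k


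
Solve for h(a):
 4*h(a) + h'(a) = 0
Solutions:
 h(a) = C1*exp(-4*a)


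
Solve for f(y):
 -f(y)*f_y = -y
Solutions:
 f(y) = -sqrt(C1 + y^2)
 f(y) = sqrt(C1 + y^2)


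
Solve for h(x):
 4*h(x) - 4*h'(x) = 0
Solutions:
 h(x) = C1*exp(x)


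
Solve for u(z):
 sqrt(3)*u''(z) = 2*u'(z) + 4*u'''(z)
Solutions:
 u(z) = C1 + (C2*sin(sqrt(29)*z/8) + C3*cos(sqrt(29)*z/8))*exp(sqrt(3)*z/8)


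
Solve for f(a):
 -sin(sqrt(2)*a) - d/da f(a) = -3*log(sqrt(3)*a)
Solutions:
 f(a) = C1 + 3*a*log(a) - 3*a + 3*a*log(3)/2 + sqrt(2)*cos(sqrt(2)*a)/2


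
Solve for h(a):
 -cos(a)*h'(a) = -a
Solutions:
 h(a) = C1 + Integral(a/cos(a), a)


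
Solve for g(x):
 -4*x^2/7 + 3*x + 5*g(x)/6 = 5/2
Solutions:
 g(x) = 24*x^2/35 - 18*x/5 + 3


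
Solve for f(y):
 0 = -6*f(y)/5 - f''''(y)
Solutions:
 f(y) = (C1*sin(10^(3/4)*3^(1/4)*y/10) + C2*cos(10^(3/4)*3^(1/4)*y/10))*exp(-10^(3/4)*3^(1/4)*y/10) + (C3*sin(10^(3/4)*3^(1/4)*y/10) + C4*cos(10^(3/4)*3^(1/4)*y/10))*exp(10^(3/4)*3^(1/4)*y/10)


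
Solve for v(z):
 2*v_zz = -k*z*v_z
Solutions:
 v(z) = Piecewise((-sqrt(pi)*C1*erf(sqrt(k)*z/2)/sqrt(k) - C2, (k > 0) | (k < 0)), (-C1*z - C2, True))


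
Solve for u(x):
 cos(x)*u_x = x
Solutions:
 u(x) = C1 + Integral(x/cos(x), x)


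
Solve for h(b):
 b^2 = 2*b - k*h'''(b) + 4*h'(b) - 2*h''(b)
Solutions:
 h(b) = C1 + C2*exp(b*(sqrt(4*k + 1) - 1)/k) + C3*exp(-b*(sqrt(4*k + 1) + 1)/k) + b^3/12 - b^2/8 + b*k/8 - b/8


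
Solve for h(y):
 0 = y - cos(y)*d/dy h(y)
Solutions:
 h(y) = C1 + Integral(y/cos(y), y)


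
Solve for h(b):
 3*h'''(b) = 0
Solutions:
 h(b) = C1 + C2*b + C3*b^2


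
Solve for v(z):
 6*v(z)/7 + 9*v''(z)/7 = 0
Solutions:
 v(z) = C1*sin(sqrt(6)*z/3) + C2*cos(sqrt(6)*z/3)


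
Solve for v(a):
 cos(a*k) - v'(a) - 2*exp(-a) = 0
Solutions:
 v(a) = C1 + 2*exp(-a) + sin(a*k)/k


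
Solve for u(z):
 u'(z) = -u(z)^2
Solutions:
 u(z) = 1/(C1 + z)


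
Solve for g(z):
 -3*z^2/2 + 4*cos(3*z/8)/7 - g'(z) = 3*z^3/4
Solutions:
 g(z) = C1 - 3*z^4/16 - z^3/2 + 32*sin(3*z/8)/21


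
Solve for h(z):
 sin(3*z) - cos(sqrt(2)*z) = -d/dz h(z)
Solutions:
 h(z) = C1 + sqrt(2)*sin(sqrt(2)*z)/2 + cos(3*z)/3


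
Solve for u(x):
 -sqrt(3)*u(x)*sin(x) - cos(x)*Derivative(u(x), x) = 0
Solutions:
 u(x) = C1*cos(x)^(sqrt(3))


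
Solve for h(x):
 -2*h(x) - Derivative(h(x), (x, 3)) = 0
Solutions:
 h(x) = C3*exp(-2^(1/3)*x) + (C1*sin(2^(1/3)*sqrt(3)*x/2) + C2*cos(2^(1/3)*sqrt(3)*x/2))*exp(2^(1/3)*x/2)


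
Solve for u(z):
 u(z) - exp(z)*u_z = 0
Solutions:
 u(z) = C1*exp(-exp(-z))


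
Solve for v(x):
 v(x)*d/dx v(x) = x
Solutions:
 v(x) = -sqrt(C1 + x^2)
 v(x) = sqrt(C1 + x^2)


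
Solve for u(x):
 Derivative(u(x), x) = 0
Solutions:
 u(x) = C1


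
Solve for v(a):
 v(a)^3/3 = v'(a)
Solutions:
 v(a) = -sqrt(6)*sqrt(-1/(C1 + a))/2
 v(a) = sqrt(6)*sqrt(-1/(C1 + a))/2


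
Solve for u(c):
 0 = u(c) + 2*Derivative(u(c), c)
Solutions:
 u(c) = C1*exp(-c/2)


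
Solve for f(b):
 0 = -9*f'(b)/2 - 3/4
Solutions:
 f(b) = C1 - b/6


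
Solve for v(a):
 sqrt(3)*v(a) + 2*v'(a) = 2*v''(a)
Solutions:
 v(a) = C1*exp(a*(1 - sqrt(1 + 2*sqrt(3)))/2) + C2*exp(a*(1 + sqrt(1 + 2*sqrt(3)))/2)


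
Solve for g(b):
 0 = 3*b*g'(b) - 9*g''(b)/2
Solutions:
 g(b) = C1 + C2*erfi(sqrt(3)*b/3)


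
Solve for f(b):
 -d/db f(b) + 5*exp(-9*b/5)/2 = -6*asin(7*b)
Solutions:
 f(b) = C1 + 6*b*asin(7*b) + 6*sqrt(1 - 49*b^2)/7 - 25*exp(-9*b/5)/18


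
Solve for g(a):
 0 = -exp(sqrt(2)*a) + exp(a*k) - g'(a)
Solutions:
 g(a) = C1 - sqrt(2)*exp(sqrt(2)*a)/2 + exp(a*k)/k


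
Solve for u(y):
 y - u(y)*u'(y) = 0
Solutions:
 u(y) = -sqrt(C1 + y^2)
 u(y) = sqrt(C1 + y^2)


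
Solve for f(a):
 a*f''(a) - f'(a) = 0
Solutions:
 f(a) = C1 + C2*a^2


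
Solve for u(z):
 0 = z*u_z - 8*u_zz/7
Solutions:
 u(z) = C1 + C2*erfi(sqrt(7)*z/4)


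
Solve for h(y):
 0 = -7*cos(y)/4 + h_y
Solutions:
 h(y) = C1 + 7*sin(y)/4


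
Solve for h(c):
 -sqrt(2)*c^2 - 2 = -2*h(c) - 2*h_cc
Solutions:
 h(c) = C1*sin(c) + C2*cos(c) + sqrt(2)*c^2/2 - sqrt(2) + 1


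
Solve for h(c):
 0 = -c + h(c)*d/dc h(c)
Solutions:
 h(c) = -sqrt(C1 + c^2)
 h(c) = sqrt(C1 + c^2)


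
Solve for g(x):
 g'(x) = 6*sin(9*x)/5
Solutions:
 g(x) = C1 - 2*cos(9*x)/15


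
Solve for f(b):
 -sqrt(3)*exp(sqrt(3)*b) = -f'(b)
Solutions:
 f(b) = C1 + exp(sqrt(3)*b)


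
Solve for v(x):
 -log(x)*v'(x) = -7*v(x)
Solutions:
 v(x) = C1*exp(7*li(x))


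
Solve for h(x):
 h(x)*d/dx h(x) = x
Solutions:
 h(x) = -sqrt(C1 + x^2)
 h(x) = sqrt(C1 + x^2)


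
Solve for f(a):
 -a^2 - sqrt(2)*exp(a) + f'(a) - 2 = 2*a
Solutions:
 f(a) = C1 + a^3/3 + a^2 + 2*a + sqrt(2)*exp(a)


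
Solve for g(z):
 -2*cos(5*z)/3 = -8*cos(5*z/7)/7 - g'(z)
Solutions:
 g(z) = C1 - 8*sin(5*z/7)/5 + 2*sin(5*z)/15


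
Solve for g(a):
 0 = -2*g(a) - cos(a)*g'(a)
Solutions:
 g(a) = C1*(sin(a) - 1)/(sin(a) + 1)


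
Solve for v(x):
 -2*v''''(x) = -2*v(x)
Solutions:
 v(x) = C1*exp(-x) + C2*exp(x) + C3*sin(x) + C4*cos(x)


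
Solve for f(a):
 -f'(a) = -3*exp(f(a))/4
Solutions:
 f(a) = log(-1/(C1 + 3*a)) + 2*log(2)


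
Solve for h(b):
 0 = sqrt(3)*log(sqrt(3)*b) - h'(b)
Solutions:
 h(b) = C1 + sqrt(3)*b*log(b) - sqrt(3)*b + sqrt(3)*b*log(3)/2


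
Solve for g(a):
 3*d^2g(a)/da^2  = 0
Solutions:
 g(a) = C1 + C2*a


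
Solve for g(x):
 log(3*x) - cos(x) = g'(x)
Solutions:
 g(x) = C1 + x*log(x) - x + x*log(3) - sin(x)


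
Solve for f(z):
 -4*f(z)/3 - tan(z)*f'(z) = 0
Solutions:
 f(z) = C1/sin(z)^(4/3)


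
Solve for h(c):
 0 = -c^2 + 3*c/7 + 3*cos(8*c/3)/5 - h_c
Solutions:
 h(c) = C1 - c^3/3 + 3*c^2/14 + 9*sin(8*c/3)/40


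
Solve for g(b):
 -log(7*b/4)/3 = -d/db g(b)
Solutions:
 g(b) = C1 + b*log(b)/3 - 2*b*log(2)/3 - b/3 + b*log(7)/3


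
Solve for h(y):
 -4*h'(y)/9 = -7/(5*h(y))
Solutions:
 h(y) = -sqrt(C1 + 630*y)/10
 h(y) = sqrt(C1 + 630*y)/10


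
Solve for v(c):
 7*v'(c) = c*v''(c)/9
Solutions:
 v(c) = C1 + C2*c^64


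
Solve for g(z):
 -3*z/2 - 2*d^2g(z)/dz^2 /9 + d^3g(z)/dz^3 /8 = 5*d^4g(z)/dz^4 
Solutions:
 g(z) = C1 + C2*z - 9*z^3/8 - 243*z^2/128 + (C3*sin(sqrt(2551)*z/240) + C4*cos(sqrt(2551)*z/240))*exp(z/80)


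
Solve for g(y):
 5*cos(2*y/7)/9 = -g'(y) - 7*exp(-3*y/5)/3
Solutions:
 g(y) = C1 - 35*sin(2*y/7)/18 + 35*exp(-3*y/5)/9


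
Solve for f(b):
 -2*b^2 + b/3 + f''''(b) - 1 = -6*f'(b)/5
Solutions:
 f(b) = C1 + C4*exp(-5^(2/3)*6^(1/3)*b/5) + 5*b^3/9 - 5*b^2/36 + 5*b/6 + (C2*sin(2^(1/3)*3^(5/6)*5^(2/3)*b/10) + C3*cos(2^(1/3)*3^(5/6)*5^(2/3)*b/10))*exp(5^(2/3)*6^(1/3)*b/10)


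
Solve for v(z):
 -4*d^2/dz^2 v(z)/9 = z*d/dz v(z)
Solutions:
 v(z) = C1 + C2*erf(3*sqrt(2)*z/4)


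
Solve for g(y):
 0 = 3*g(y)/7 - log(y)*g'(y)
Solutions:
 g(y) = C1*exp(3*li(y)/7)


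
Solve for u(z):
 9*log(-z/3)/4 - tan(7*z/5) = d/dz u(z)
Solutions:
 u(z) = C1 + 9*z*log(-z)/4 - 9*z*log(3)/4 - 9*z/4 + 5*log(cos(7*z/5))/7


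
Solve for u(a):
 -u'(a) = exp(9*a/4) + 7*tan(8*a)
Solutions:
 u(a) = C1 - 4*exp(9*a/4)/9 + 7*log(cos(8*a))/8


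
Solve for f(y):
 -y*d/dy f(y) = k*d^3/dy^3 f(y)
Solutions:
 f(y) = C1 + Integral(C2*airyai(y*(-1/k)^(1/3)) + C3*airybi(y*(-1/k)^(1/3)), y)


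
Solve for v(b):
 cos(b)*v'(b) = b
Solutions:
 v(b) = C1 + Integral(b/cos(b), b)


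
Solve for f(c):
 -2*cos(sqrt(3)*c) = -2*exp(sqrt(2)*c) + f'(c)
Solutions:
 f(c) = C1 + sqrt(2)*exp(sqrt(2)*c) - 2*sqrt(3)*sin(sqrt(3)*c)/3


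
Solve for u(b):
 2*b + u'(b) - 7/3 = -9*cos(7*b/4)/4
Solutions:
 u(b) = C1 - b^2 + 7*b/3 - 9*sin(7*b/4)/7


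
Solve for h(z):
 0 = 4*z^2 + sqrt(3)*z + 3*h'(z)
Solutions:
 h(z) = C1 - 4*z^3/9 - sqrt(3)*z^2/6


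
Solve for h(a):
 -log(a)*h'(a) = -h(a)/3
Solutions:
 h(a) = C1*exp(li(a)/3)


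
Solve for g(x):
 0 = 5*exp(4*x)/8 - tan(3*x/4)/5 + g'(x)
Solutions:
 g(x) = C1 - 5*exp(4*x)/32 - 4*log(cos(3*x/4))/15


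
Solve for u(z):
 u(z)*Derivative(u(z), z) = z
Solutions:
 u(z) = -sqrt(C1 + z^2)
 u(z) = sqrt(C1 + z^2)


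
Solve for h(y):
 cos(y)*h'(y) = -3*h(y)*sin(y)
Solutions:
 h(y) = C1*cos(y)^3


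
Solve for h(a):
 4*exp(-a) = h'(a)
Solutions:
 h(a) = C1 - 4*exp(-a)


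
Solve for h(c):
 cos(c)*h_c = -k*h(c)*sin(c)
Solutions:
 h(c) = C1*exp(k*log(cos(c)))


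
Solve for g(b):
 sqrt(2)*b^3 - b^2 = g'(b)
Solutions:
 g(b) = C1 + sqrt(2)*b^4/4 - b^3/3


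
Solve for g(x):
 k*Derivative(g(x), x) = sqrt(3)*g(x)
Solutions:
 g(x) = C1*exp(sqrt(3)*x/k)


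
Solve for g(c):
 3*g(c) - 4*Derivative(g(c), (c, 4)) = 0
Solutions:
 g(c) = C1*exp(-sqrt(2)*3^(1/4)*c/2) + C2*exp(sqrt(2)*3^(1/4)*c/2) + C3*sin(sqrt(2)*3^(1/4)*c/2) + C4*cos(sqrt(2)*3^(1/4)*c/2)


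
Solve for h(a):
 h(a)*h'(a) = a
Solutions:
 h(a) = -sqrt(C1 + a^2)
 h(a) = sqrt(C1 + a^2)


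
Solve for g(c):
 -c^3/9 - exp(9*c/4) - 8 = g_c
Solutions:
 g(c) = C1 - c^4/36 - 8*c - 4*exp(9*c/4)/9


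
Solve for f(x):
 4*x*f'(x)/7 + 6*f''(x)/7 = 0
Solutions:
 f(x) = C1 + C2*erf(sqrt(3)*x/3)


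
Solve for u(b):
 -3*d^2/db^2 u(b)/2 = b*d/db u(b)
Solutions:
 u(b) = C1 + C2*erf(sqrt(3)*b/3)


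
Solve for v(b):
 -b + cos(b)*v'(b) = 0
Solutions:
 v(b) = C1 + Integral(b/cos(b), b)


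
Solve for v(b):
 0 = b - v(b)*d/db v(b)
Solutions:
 v(b) = -sqrt(C1 + b^2)
 v(b) = sqrt(C1 + b^2)


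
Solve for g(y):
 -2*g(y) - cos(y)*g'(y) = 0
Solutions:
 g(y) = C1*(sin(y) - 1)/(sin(y) + 1)


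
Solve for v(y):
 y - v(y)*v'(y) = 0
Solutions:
 v(y) = -sqrt(C1 + y^2)
 v(y) = sqrt(C1 + y^2)


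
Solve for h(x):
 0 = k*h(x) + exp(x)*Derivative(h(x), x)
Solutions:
 h(x) = C1*exp(k*exp(-x))


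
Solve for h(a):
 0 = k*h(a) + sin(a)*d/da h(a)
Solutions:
 h(a) = C1*exp(k*(-log(cos(a) - 1) + log(cos(a) + 1))/2)


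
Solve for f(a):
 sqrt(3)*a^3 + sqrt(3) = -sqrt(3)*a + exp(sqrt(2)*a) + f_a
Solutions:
 f(a) = C1 + sqrt(3)*a^4/4 + sqrt(3)*a^2/2 + sqrt(3)*a - sqrt(2)*exp(sqrt(2)*a)/2


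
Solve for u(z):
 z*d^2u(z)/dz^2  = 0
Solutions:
 u(z) = C1 + C2*z


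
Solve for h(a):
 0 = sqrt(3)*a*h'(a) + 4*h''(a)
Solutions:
 h(a) = C1 + C2*erf(sqrt(2)*3^(1/4)*a/4)


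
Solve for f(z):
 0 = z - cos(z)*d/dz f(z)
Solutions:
 f(z) = C1 + Integral(z/cos(z), z)


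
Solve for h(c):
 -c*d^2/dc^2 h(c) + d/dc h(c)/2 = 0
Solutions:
 h(c) = C1 + C2*c^(3/2)


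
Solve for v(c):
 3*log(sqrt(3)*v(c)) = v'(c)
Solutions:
 -2*Integral(1/(2*log(_y) + log(3)), (_y, v(c)))/3 = C1 - c


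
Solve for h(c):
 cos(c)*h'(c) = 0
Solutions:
 h(c) = C1


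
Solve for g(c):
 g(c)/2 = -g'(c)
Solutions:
 g(c) = C1*exp(-c/2)


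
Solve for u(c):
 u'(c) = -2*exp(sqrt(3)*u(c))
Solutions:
 u(c) = sqrt(3)*(2*log(1/(C1 + 2*c)) - log(3))/6


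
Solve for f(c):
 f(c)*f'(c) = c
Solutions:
 f(c) = -sqrt(C1 + c^2)
 f(c) = sqrt(C1 + c^2)


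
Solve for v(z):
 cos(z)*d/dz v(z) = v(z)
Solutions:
 v(z) = C1*sqrt(sin(z) + 1)/sqrt(sin(z) - 1)


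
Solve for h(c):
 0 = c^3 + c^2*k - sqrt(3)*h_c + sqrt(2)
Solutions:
 h(c) = C1 + sqrt(3)*c^4/12 + sqrt(3)*c^3*k/9 + sqrt(6)*c/3


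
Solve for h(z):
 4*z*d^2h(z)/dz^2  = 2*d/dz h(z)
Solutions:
 h(z) = C1 + C2*z^(3/2)


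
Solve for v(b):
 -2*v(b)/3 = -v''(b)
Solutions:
 v(b) = C1*exp(-sqrt(6)*b/3) + C2*exp(sqrt(6)*b/3)


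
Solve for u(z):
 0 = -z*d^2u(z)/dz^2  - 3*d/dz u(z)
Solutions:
 u(z) = C1 + C2/z^2


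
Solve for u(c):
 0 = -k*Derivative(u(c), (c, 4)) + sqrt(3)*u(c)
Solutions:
 u(c) = C1*exp(-3^(1/8)*c*(1/k)^(1/4)) + C2*exp(3^(1/8)*c*(1/k)^(1/4)) + C3*exp(-3^(1/8)*I*c*(1/k)^(1/4)) + C4*exp(3^(1/8)*I*c*(1/k)^(1/4))


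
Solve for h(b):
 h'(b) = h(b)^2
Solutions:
 h(b) = -1/(C1 + b)


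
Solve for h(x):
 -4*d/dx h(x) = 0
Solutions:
 h(x) = C1


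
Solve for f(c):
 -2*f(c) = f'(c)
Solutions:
 f(c) = C1*exp(-2*c)


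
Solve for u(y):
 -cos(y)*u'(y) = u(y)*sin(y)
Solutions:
 u(y) = C1*cos(y)


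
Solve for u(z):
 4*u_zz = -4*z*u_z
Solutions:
 u(z) = C1 + C2*erf(sqrt(2)*z/2)


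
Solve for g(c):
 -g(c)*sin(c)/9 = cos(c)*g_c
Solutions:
 g(c) = C1*cos(c)^(1/9)


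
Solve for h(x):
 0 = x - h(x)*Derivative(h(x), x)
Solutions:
 h(x) = -sqrt(C1 + x^2)
 h(x) = sqrt(C1 + x^2)


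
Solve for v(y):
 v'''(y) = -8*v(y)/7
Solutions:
 v(y) = C3*exp(-2*7^(2/3)*y/7) + (C1*sin(sqrt(3)*7^(2/3)*y/7) + C2*cos(sqrt(3)*7^(2/3)*y/7))*exp(7^(2/3)*y/7)


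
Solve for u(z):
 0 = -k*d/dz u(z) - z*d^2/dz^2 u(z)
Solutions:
 u(z) = C1 + z^(1 - re(k))*(C2*sin(log(z)*Abs(im(k))) + C3*cos(log(z)*im(k)))


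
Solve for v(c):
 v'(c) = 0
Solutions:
 v(c) = C1


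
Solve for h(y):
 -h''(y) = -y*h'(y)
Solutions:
 h(y) = C1 + C2*erfi(sqrt(2)*y/2)


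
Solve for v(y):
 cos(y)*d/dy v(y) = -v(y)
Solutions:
 v(y) = C1*sqrt(sin(y) - 1)/sqrt(sin(y) + 1)


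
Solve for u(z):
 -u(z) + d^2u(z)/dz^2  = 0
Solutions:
 u(z) = C1*exp(-z) + C2*exp(z)


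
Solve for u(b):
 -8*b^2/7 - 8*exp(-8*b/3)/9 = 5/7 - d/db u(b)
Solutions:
 u(b) = C1 + 8*b^3/21 + 5*b/7 - exp(-8*b/3)/3


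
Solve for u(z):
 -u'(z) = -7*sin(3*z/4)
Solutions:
 u(z) = C1 - 28*cos(3*z/4)/3


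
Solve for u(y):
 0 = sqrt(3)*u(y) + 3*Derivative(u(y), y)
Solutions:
 u(y) = C1*exp(-sqrt(3)*y/3)


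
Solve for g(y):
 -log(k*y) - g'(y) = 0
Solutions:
 g(y) = C1 - y*log(k*y) + y


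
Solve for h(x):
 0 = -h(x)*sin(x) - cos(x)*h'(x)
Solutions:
 h(x) = C1*cos(x)


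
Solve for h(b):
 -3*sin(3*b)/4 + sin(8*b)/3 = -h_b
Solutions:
 h(b) = C1 - cos(3*b)/4 + cos(8*b)/24


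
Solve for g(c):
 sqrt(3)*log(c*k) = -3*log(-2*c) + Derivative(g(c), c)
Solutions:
 g(c) = C1 + c*(sqrt(3)*log(-k) - 3 - sqrt(3) + 3*log(2)) + c*(sqrt(3) + 3)*log(-c)


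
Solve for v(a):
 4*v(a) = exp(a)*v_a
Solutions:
 v(a) = C1*exp(-4*exp(-a))
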